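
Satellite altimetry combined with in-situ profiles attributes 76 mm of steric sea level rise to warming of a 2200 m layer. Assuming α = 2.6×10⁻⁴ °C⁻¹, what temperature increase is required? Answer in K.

0.133 K

ΔT = Δh/(αH) = 0.076 / (2.6×10⁻⁴ × 2200) ≈ 0.1329 K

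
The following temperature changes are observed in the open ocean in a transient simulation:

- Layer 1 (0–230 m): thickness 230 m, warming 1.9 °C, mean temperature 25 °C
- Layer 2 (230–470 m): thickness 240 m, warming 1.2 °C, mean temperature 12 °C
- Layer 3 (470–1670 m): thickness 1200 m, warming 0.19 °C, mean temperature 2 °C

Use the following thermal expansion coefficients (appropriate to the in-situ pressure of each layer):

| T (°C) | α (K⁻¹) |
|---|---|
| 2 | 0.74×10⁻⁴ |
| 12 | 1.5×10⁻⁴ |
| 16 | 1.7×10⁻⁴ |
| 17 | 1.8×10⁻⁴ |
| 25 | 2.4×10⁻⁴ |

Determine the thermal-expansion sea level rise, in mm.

Δh ≈ 160 mm

Layer 1 at 25 °C → α = 2.4×10⁻⁴ K⁻¹
Layer 2 at 12 °C → α = 1.5×10⁻⁴ K⁻¹
Layer 3 at 2 °C → α = 0.74×10⁻⁴ K⁻¹
Layer 1: 1.9 × 230 × 2.4×10⁻⁴ = 0.10488 m
240 × 1.2 × 1.5×10⁻⁴ = 0.04320 m
Layer 3: 0.19 × 0.74×10⁻⁴ × 1200 = 0.016872 m
Δh = 0.10488 + 0.04320 + 0.016872 = 0.164952 m ≈ 160 mm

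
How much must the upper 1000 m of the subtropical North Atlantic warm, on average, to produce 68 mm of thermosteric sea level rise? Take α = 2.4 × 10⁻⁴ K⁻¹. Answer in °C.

0.283 °C

ΔT = Δh/(αH) = 0.068 / (2.4×10⁻⁴ × 1000) ≈ 0.2833 °C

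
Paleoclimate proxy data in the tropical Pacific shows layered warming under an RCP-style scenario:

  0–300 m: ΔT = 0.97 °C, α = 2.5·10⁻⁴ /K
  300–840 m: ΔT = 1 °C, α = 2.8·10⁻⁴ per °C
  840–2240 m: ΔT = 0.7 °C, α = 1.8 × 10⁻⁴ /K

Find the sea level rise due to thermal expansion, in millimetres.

Layer 1: 0.97 × 2.5×10⁻⁴ × 300 = 0.07275 m
300–840 m: 1 × 2.8×10⁻⁴ × 540 = 0.15120 m
1.8×10⁻⁴ × 1400 × 0.7 = 0.17640 m
Δh = 0.07275 + 0.15120 + 0.17640 = 0.40035 m ≈ 400 mm

400 mm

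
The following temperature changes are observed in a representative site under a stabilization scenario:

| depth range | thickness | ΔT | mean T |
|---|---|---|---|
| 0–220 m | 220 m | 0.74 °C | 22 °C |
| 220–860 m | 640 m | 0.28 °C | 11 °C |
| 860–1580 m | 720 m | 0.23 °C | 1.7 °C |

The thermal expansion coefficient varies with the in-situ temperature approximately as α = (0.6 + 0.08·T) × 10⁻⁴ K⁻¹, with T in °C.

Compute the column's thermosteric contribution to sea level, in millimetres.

Layer 1: α = (0.6 + 0.08×22)×10⁻⁴ = 2.36×10⁻⁴ K⁻¹
Layer 2: α = (0.6 + 0.08×11)×10⁻⁴ = 1.48×10⁻⁴ K⁻¹
Layer 3: α = (0.6 + 0.08×1.7)×10⁻⁴ = 0.736×10⁻⁴ K⁻¹
0–220 m: 2.36×10⁻⁴ × 220 × 0.74 = 0.0384208 m
0.28 × 640 × 1.48×10⁻⁴ = 0.0265216 m
860–1580 m: 0.736×10⁻⁴ × 720 × 0.23 = 0.01218816 m
Δh = 0.0384208 + 0.0265216 + 0.01218816 = 0.07713056 m

about 77.1 mm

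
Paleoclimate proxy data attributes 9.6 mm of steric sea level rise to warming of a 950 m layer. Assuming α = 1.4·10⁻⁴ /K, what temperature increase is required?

0.072 °C

ΔT = Δh/(αH) = 0.0096 / (1.4×10⁻⁴ × 950) ≈ 0.07218 °C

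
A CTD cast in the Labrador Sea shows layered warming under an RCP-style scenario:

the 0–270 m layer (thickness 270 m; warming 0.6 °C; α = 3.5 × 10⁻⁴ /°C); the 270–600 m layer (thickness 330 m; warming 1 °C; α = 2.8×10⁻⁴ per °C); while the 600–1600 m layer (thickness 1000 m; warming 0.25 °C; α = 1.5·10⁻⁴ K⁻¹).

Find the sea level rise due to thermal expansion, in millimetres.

0–270 m: 270 × 3.5×10⁻⁴ × 0.6 = 0.05670 m
270–600 m: 330 × 1 × 2.8×10⁻⁴ = 0.09240 m
Layer 3: 1000 × 0.25 × 1.5×10⁻⁴ = 0.03750 m
Δh = 0.05670 + 0.09240 + 0.03750 = 0.18660 m

about 187 mm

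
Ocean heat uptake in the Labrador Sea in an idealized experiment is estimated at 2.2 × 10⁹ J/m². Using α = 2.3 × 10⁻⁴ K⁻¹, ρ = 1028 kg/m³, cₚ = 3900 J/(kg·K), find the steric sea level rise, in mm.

Δh = αQ/(ρcₚ) = 2.3×10⁻⁴ × 2.2×10⁹ / (1028 × 3900) ≈ 0.12621 m

about 126 mm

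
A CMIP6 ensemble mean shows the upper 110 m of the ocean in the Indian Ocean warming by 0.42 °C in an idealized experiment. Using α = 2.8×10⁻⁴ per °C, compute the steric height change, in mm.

Δh = αΔT·H = 2.8×10⁻⁴ × 0.42 × 110 = 0.012936 m

Δh ≈ 13 mm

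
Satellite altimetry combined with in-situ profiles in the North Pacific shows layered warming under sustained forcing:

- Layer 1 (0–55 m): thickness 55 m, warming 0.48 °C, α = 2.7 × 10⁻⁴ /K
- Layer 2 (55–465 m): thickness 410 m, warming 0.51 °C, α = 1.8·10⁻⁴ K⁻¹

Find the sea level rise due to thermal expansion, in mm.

Δh ≈ 45 mm

Layer 1: 2.7×10⁻⁴ × 0.48 × 55 = 0.007128 m
55–465 m: 0.51 × 410 × 1.8×10⁻⁴ = 0.037638 m
Δh = 0.007128 + 0.037638 = 0.044766 m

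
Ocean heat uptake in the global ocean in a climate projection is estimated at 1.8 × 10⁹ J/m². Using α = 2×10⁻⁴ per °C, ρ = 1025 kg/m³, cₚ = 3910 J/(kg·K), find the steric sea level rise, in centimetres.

Δh = αQ/(ρcₚ) = 2×10⁻⁴ × 1.8×10⁹ / (1025 × 3910) ≈ 0.089826 m

8.98 cm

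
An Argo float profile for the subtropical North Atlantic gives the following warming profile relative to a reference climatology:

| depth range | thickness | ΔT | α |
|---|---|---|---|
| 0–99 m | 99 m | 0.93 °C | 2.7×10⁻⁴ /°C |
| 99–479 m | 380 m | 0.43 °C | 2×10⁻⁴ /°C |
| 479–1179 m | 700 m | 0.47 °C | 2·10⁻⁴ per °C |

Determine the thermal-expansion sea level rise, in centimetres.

0.93 × 2.7×10⁻⁴ × 99 = 0.0248589 m
99–479 m: 0.43 × 2×10⁻⁴ × 380 = 0.03268 m
479–1179 m: 2×10⁻⁴ × 0.47 × 700 = 0.06580 m
Δh = 0.0248589 + 0.03268 + 0.06580 = 0.1233389 m

about 12.3 cm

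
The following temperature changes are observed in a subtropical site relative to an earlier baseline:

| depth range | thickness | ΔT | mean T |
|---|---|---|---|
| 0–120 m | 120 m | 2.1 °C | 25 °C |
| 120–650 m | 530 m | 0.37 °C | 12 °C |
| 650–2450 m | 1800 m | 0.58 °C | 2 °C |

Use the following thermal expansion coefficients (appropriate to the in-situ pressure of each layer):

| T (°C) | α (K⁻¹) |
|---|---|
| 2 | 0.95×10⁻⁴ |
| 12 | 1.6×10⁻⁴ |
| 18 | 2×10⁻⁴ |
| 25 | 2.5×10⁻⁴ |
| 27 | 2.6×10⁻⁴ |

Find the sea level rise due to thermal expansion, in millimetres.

Layer 1 at 25 °C → α = 2.5×10⁻⁴ K⁻¹
Layer 2 at 12 °C → α = 1.6×10⁻⁴ K⁻¹
Layer 3 at 2 °C → α = 0.95×10⁻⁴ K⁻¹
0–120 m: 2.1 × 120 × 2.5×10⁻⁴ = 0.06300 m
Layer 2: 1.6×10⁻⁴ × 0.37 × 530 = 0.031376 m
1800 × 0.58 × 0.95×10⁻⁴ = 0.09918 m
Δh = 0.06300 + 0.031376 + 0.09918 = 0.193556 m ≈ 194 mm

Δh ≈ 194 mm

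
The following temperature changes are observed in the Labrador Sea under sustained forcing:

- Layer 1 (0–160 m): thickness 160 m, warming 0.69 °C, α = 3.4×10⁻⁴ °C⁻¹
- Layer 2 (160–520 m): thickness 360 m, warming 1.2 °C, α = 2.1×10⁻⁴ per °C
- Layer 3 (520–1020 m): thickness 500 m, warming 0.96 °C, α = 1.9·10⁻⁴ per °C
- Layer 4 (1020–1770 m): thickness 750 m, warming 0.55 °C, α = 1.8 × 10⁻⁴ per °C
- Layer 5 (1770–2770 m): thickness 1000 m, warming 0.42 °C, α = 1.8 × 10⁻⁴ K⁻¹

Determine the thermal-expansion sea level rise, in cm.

about 37 cm

0–160 m: 160 × 0.69 × 3.4×10⁻⁴ = 0.037536 m
160–520 m: 1.2 × 360 × 2.1×10⁻⁴ = 0.09072 m
Layer 3: 0.96 × 500 × 1.9×10⁻⁴ = 0.09120 m
Layer 4: 0.55 × 1.8×10⁻⁴ × 750 = 0.07425 m
0.42 × 1.8×10⁻⁴ × 1000 = 0.07560 m
Δh = 0.037536 + 0.09072 + 0.09120 + 0.07425 + 0.07560 = 0.369306 m ≈ 37 cm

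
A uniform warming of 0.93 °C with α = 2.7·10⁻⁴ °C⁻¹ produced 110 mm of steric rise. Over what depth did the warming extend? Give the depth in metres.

440 m

H = Δh/(αΔT) = 0.11 / (2.7×10⁻⁴ × 0.93) ≈ 438.1 m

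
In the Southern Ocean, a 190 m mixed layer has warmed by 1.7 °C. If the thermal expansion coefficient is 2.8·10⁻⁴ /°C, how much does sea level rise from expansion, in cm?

Δh ≈ 9.04 cm

Δh = αΔT·H = 2.8×10⁻⁴ × 1.7 × 190 = 0.09044 m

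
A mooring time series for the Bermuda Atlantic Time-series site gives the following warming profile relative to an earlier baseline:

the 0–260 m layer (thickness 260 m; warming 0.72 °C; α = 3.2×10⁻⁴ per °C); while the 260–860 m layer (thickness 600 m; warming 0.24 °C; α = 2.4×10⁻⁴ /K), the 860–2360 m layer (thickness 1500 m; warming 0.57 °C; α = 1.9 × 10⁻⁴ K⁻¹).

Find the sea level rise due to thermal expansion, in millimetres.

Δh ≈ 260 mm

Layer 1: 3.2×10⁻⁴ × 0.72 × 260 = 0.059904 m
260–860 m: 600 × 0.24 × 2.4×10⁻⁴ = 0.03456 m
Layer 3: 1.9×10⁻⁴ × 1500 × 0.57 = 0.16245 m
Δh = 0.059904 + 0.03456 + 0.16245 = 0.256914 m ≈ 260 mm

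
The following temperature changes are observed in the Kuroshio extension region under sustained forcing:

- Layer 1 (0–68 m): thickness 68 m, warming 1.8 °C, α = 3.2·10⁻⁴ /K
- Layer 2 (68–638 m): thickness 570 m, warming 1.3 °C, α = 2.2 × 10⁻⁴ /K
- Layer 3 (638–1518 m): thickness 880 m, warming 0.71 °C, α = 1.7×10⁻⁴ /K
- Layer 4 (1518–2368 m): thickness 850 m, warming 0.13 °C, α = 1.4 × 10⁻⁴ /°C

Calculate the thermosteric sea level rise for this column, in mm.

Δh = 324 mm

Layer 1: 3.2×10⁻⁴ × 68 × 1.8 = 0.039168 m
68–638 m: 1.3 × 2.2×10⁻⁴ × 570 = 0.16302 m
638–1518 m: 1.7×10⁻⁴ × 880 × 0.71 = 0.106216 m
850 × 1.4×10⁻⁴ × 0.13 = 0.01547 m
Δh = 0.039168 + 0.16302 + 0.106216 + 0.01547 = 0.323874 m ≈ 324 mm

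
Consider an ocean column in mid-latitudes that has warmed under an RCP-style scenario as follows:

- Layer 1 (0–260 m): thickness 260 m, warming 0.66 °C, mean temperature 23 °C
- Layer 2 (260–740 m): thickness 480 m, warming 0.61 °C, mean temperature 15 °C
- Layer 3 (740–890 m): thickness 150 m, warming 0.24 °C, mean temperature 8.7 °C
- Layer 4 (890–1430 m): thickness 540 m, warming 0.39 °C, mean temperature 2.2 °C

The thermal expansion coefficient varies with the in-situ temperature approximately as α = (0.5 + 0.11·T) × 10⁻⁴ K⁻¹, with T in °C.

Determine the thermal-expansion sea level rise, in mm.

Layer 1: α = (0.5 + 0.11×23)×10⁻⁴ = 3.03×10⁻⁴ K⁻¹
Layer 2: α = (0.5 + 0.11×15)×10⁻⁴ = 2.15×10⁻⁴ K⁻¹
Layer 3: α = (0.5 + 0.11×8.7)×10⁻⁴ = 1.457×10⁻⁴ K⁻¹
Layer 4: α = (0.5 + 0.11×2.2)×10⁻⁴ = 0.742×10⁻⁴ K⁻¹
260 × 0.66 × 3.03×10⁻⁴ = 0.0519948 m
Layer 2: 480 × 2.15×10⁻⁴ × 0.61 = 0.062952 m
Layer 3: 150 × 1.457×10⁻⁴ × 0.24 = 0.0052452 m
540 × 0.39 × 0.742×10⁻⁴ = 0.01562652 m
Δh = 0.0519948 + 0.062952 + 0.0052452 + 0.01562652 = 0.13581852 m

136 mm of thermosteric rise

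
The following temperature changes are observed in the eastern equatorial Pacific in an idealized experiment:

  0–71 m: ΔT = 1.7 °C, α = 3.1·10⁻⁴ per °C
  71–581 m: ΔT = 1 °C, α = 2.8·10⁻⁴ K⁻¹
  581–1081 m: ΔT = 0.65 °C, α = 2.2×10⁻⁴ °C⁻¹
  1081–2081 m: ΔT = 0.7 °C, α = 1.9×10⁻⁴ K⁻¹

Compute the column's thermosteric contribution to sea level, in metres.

1.7 × 71 × 3.1×10⁻⁴ = 0.037417 m
Layer 2: 2.8×10⁻⁴ × 1 × 510 = 0.14280 m
Layer 3: 2.2×10⁻⁴ × 0.65 × 500 = 0.07150 m
Layer 4: 0.7 × 1.9×10⁻⁴ × 1000 = 0.13300 m
Δh = 0.037417 + 0.14280 + 0.07150 + 0.13300 = 0.384717 m ≈ 0.385 m

0.385 m of thermosteric rise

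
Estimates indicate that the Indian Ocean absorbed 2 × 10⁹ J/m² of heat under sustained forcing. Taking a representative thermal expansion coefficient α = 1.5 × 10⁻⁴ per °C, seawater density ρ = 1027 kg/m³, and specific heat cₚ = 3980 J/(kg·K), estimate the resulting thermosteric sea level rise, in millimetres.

about 73.4 mm

Δh = αQ/(ρcₚ) = 1.5×10⁻⁴ × 2×10⁹ / (1027 × 3980) ≈ 0.073395 m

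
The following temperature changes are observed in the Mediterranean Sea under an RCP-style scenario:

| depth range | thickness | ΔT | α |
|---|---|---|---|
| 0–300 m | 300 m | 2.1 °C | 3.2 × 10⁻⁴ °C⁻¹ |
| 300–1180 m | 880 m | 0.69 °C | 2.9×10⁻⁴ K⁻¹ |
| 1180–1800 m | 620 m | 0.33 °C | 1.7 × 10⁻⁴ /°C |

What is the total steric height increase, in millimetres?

Δh = 412 mm

3.2×10⁻⁴ × 300 × 2.1 = 0.20160 m
300–1180 m: 0.69 × 880 × 2.9×10⁻⁴ = 0.176088 m
Layer 3: 0.33 × 620 × 1.7×10⁻⁴ = 0.034782 m
Δh = 0.20160 + 0.176088 + 0.034782 = 0.41247 m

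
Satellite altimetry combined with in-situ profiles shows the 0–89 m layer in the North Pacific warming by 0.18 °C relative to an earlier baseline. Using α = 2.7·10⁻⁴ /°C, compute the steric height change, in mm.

Δh = αΔT·H = 2.7×10⁻⁴ × 0.18 × 89 = 0.0043254 m

Δh ≈ 4.3 mm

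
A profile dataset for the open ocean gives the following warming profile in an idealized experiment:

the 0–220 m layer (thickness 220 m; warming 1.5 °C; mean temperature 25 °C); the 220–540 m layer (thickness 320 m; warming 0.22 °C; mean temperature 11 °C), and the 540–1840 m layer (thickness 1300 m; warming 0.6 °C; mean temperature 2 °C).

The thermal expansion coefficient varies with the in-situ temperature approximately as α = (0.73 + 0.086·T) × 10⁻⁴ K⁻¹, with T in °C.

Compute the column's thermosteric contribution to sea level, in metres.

Δh ≈ 0.177 m

Layer 1: α = (0.73 + 0.086×25)×10⁻⁴ = 2.88×10⁻⁴ K⁻¹
Layer 2: α = (0.73 + 0.086×11)×10⁻⁴ = 1.676×10⁻⁴ K⁻¹
Layer 3: α = (0.73 + 0.086×2)×10⁻⁴ = 0.902×10⁻⁴ K⁻¹
2.88×10⁻⁴ × 1.5 × 220 = 0.09504 m
0.22 × 1.676×10⁻⁴ × 320 = 0.01179904 m
540–1840 m: 1300 × 0.902×10⁻⁴ × 0.6 = 0.070356 m
Δh = 0.09504 + 0.01179904 + 0.070356 = 0.17719504 m ≈ 0.177 m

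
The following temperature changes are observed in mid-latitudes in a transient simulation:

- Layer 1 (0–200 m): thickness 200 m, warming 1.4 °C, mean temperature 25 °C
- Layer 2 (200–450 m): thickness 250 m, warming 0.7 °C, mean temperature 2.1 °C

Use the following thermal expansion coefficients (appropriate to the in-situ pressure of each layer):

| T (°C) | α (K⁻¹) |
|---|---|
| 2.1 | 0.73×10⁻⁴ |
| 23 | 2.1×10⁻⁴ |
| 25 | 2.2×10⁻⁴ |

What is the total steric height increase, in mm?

Layer 1 at 25 °C → α = 2.2×10⁻⁴ K⁻¹
Layer 2 at 2.1 °C → α = 0.73×10⁻⁴ K⁻¹
1.4 × 2.2×10⁻⁴ × 200 = 0.06160 m
Layer 2: 0.7 × 250 × 0.73×10⁻⁴ = 0.012775 m
Δh = 0.06160 + 0.012775 = 0.074375 m

Δh ≈ 74.4 mm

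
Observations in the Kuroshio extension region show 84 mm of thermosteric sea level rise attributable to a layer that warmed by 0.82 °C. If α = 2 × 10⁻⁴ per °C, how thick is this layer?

512 m

H = Δh/(αΔT) = 0.084 / (2×10⁻⁴ × 0.82) ≈ 512.2 m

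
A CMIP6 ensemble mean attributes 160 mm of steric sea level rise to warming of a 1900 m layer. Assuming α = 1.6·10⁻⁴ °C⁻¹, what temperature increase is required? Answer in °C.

ΔT ≈ 0.53 °C

ΔT = Δh/(αH) = 0.16 / (1.6×10⁻⁴ × 1900) ≈ 0.5263 °C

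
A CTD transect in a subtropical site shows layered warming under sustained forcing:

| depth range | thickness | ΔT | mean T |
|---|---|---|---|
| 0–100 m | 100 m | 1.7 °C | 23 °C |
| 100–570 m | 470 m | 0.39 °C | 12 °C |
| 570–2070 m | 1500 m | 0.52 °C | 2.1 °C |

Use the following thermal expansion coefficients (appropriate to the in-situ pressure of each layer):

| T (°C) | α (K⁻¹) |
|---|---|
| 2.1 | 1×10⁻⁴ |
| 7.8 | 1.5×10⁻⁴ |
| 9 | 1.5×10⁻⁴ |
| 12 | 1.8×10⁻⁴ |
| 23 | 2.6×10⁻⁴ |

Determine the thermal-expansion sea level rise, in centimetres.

16 cm

Layer 1 at 23 °C → α = 2.6×10⁻⁴ K⁻¹
Layer 2 at 12 °C → α = 1.8×10⁻⁴ K⁻¹
Layer 3 at 2.1 °C → α = 1×10⁻⁴ K⁻¹
0–100 m: 2.6×10⁻⁴ × 1.7 × 100 = 0.04420 m
100–570 m: 1.8×10⁻⁴ × 0.39 × 470 = 0.032994 m
Layer 3: 1500 × 1×10⁻⁴ × 0.52 = 0.07800 m
Δh = 0.04420 + 0.032994 + 0.07800 = 0.155194 m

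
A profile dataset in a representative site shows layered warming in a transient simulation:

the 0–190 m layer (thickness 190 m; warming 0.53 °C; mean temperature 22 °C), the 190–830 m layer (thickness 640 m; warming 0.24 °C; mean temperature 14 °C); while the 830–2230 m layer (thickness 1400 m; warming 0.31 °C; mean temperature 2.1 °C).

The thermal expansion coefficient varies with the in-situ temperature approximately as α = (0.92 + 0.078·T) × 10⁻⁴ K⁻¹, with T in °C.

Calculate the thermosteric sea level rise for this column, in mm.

Layer 1: α = (0.92 + 0.078×22)×10⁻⁴ = 2.636×10⁻⁴ K⁻¹
Layer 2: α = (0.92 + 0.078×14)×10⁻⁴ = 2.012×10⁻⁴ K⁻¹
Layer 3: α = (0.92 + 0.078×2.1)×10⁻⁴ = 1.0838×10⁻⁴ K⁻¹
Layer 1: 0.53 × 2.636×10⁻⁴ × 190 = 0.02654452 m
2.012×10⁻⁴ × 0.24 × 640 = 0.03090432 m
Layer 3: 1.0838×10⁻⁴ × 0.31 × 1400 = 0.04703692 m
Δh = 0.02654452 + 0.03090432 + 0.04703692 = 0.10448576 m ≈ 100 mm

Δh ≈ 100 mm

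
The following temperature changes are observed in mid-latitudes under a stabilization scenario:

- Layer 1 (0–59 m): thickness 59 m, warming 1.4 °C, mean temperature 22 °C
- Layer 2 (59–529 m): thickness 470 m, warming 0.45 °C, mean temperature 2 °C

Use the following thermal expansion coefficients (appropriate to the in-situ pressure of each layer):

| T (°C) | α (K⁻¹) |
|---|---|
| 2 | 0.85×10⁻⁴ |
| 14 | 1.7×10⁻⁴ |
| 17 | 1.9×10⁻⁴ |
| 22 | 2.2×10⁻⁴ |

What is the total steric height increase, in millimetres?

Δh ≈ 36.1 mm

Layer 1 at 22 °C → α = 2.2×10⁻⁴ K⁻¹
Layer 2 at 2 °C → α = 0.85×10⁻⁴ K⁻¹
1.4 × 2.2×10⁻⁴ × 59 = 0.018172 m
Layer 2: 470 × 0.45 × 0.85×10⁻⁴ = 0.0179775 m
Δh = 0.018172 + 0.0179775 = 0.0361495 m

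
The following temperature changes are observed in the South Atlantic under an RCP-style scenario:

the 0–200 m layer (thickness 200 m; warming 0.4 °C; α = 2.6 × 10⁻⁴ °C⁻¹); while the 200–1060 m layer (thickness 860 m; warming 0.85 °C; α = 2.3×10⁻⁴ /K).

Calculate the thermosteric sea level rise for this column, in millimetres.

Δh = 189 mm

Layer 1: 0.4 × 2.6×10⁻⁴ × 200 = 0.02080 m
2.3×10⁻⁴ × 0.85 × 860 = 0.16813 m
Δh = 0.02080 + 0.16813 = 0.18893 m ≈ 189 mm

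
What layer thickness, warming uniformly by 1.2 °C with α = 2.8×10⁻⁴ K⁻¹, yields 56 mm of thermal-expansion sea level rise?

H ≈ 167 m

H = Δh/(αΔT) = 0.056 / (2.8×10⁻⁴ × 1.2) ≈ 166.7 m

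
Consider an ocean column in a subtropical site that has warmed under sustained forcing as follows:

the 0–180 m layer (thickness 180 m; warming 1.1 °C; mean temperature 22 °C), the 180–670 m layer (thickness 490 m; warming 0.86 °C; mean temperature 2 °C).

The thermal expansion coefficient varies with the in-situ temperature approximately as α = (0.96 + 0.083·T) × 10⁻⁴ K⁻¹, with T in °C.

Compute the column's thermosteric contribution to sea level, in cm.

Δh = 10 cm

Layer 1: α = (0.96 + 0.083×22)×10⁻⁴ = 2.786×10⁻⁴ K⁻¹
Layer 2: α = (0.96 + 0.083×2)×10⁻⁴ = 1.126×10⁻⁴ K⁻¹
180 × 1.1 × 2.786×10⁻⁴ = 0.0551628 m
Layer 2: 1.126×10⁻⁴ × 490 × 0.86 = 0.04744964 m
Δh = 0.0551628 + 0.04744964 = 0.10261244 m ≈ 10 cm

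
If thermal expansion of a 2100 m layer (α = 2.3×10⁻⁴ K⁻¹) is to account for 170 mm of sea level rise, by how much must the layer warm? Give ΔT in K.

ΔT = Δh/(αH) = 0.17 / (2.3×10⁻⁴ × 2100) ≈ 0.3520 K

0.352 K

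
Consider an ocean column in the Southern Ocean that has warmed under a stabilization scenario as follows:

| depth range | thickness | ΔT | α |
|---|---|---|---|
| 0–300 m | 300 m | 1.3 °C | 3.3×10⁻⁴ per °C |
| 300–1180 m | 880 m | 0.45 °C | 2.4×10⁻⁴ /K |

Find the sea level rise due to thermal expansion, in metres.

0.224 m of thermosteric rise

0–300 m: 3.3×10⁻⁴ × 1.3 × 300 = 0.12870 m
300–1180 m: 880 × 0.45 × 2.4×10⁻⁴ = 0.09504 m
Δh = 0.12870 + 0.09504 = 0.22374 m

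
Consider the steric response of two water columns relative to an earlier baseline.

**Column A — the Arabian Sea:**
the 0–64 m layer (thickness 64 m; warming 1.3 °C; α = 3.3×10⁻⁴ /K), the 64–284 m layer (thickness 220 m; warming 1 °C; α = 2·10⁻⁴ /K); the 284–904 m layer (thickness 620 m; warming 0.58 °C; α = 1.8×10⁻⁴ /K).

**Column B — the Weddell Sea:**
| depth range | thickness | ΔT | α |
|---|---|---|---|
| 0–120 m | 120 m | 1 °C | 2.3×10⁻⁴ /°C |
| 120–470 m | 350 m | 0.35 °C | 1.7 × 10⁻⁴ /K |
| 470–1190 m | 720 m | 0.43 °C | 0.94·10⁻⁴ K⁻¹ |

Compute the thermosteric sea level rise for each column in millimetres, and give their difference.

Δh_A ≈ 140 mm, Δh_B ≈ 78 mm; difference ≈ 59 mm

A 64 × 1.3 × 3.3×10⁻⁴ = 0.027456 m
A 1 × 2×10⁻⁴ × 220 = 0.04400 m
A 284–904 m: 0.58 × 620 × 1.8×10⁻⁴ = 0.064728 m
A total: 0.136184 m
B 2.3×10⁻⁴ × 1 × 120 = 0.02760 m
B Layer 2: 1.7×10⁻⁴ × 0.35 × 350 = 0.020825 m
B 470–1190 m: 720 × 0.94×10⁻⁴ × 0.43 = 0.0291024 m
B total: 0.0775274 m
Difference: 0.136184 − 0.0775274 = 0.0586566 m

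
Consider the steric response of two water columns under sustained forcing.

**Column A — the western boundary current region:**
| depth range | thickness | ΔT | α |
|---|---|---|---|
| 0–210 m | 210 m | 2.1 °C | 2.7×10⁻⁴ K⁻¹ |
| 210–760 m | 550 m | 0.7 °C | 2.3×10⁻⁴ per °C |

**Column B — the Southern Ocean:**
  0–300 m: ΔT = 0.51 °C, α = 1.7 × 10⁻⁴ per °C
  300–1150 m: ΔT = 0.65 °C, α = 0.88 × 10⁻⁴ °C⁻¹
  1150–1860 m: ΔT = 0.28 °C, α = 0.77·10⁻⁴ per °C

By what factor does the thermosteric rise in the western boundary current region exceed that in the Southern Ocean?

2.3

A 0–210 m: 210 × 2.1 × 2.7×10⁻⁴ = 0.11907 m
A 210–760 m: 550 × 0.7 × 2.3×10⁻⁴ = 0.08855 m
A total: 0.20762 m
B 0–300 m: 1.7×10⁻⁴ × 0.51 × 300 = 0.02601 m
B 0.65 × 0.88×10⁻⁴ × 850 = 0.04862 m
B 0.77×10⁻⁴ × 710 × 0.28 = 0.0153076 m
B total: 0.0899376 m
Ratio: 0.20762 / 0.0899376 ≈ 2.308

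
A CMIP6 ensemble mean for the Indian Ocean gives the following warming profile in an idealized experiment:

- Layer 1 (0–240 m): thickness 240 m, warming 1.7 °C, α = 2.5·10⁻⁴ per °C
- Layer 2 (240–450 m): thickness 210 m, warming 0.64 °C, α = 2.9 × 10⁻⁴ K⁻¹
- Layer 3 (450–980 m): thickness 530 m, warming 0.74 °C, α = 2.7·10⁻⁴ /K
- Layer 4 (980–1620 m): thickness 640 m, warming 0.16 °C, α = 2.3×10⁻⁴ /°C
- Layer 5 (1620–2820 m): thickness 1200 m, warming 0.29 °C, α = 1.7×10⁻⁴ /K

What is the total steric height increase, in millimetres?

Δh ≈ 330 mm

Layer 1: 240 × 2.5×10⁻⁴ × 1.7 = 0.10200 m
0.64 × 2.9×10⁻⁴ × 210 = 0.038976 m
450–980 m: 530 × 2.7×10⁻⁴ × 0.74 = 0.105894 m
Layer 4: 2.3×10⁻⁴ × 640 × 0.16 = 0.023552 m
Layer 5: 1200 × 1.7×10⁻⁴ × 0.29 = 0.05916 m
Δh = 0.10200 + 0.038976 + 0.105894 + 0.023552 + 0.05916 = 0.329582 m ≈ 330 mm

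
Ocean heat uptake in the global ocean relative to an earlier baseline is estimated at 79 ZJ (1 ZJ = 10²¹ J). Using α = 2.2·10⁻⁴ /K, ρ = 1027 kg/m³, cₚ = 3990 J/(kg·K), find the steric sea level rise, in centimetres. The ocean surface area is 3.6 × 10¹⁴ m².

Δh = 1.18 cm

Per unit area: Q = 79×10²¹ / (3.6×10¹⁴) ≈ 2.194×10⁸ J/m²
Δh = αQ/(ρcₚ) = 2.2×10⁻⁴ × 2.194×10⁸ / (1027 × 3990) ≈ 0.011779 m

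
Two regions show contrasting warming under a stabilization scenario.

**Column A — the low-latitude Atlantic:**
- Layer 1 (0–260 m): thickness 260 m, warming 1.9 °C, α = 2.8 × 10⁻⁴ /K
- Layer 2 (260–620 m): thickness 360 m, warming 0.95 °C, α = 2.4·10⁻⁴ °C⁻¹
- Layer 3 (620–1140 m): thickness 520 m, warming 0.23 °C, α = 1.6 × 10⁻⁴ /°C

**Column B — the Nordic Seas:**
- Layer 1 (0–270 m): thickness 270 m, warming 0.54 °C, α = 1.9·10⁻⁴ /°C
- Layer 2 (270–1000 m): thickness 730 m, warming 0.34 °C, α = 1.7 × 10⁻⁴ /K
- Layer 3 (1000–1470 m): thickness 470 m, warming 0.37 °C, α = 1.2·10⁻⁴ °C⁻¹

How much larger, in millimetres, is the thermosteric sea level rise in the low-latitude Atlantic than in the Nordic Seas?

149 mm

A Layer 1: 260 × 2.8×10⁻⁴ × 1.9 = 0.13832 m
A 260–620 m: 2.4×10⁻⁴ × 360 × 0.95 = 0.08208 m
A 1.6×10⁻⁴ × 0.23 × 520 = 0.019136 m
A total: 0.239536 m
B 270 × 1.9×10⁻⁴ × 0.54 = 0.027702 m
B 270–1000 m: 0.34 × 1.7×10⁻⁴ × 730 = 0.042194 m
B Layer 3: 0.37 × 1.2×10⁻⁴ × 470 = 0.020868 m
B total: 0.090764 m
Difference: 0.239536 − 0.090764 = 0.148772 m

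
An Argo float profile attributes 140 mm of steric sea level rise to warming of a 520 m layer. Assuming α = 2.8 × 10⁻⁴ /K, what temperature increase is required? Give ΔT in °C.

ΔT ≈ 0.962 °C

ΔT = Δh/(αH) = 0.14 / (2.8×10⁻⁴ × 520) ≈ 0.9615 °C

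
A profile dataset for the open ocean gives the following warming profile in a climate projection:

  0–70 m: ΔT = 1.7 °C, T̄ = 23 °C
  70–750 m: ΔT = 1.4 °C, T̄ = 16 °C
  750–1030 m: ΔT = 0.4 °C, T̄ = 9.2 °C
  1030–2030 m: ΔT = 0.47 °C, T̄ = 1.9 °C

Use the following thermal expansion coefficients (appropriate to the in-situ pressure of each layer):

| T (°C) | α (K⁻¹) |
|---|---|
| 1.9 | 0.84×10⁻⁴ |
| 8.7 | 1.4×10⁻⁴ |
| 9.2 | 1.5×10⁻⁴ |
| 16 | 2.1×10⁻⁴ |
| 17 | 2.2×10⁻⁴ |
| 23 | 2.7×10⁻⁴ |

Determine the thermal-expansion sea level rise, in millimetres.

Layer 1 at 23 °C → α = 2.7×10⁻⁴ K⁻¹
Layer 2 at 16 °C → α = 2.1×10⁻⁴ K⁻¹
Layer 3 at 9.2 °C → α = 1.5×10⁻⁴ K⁻¹
Layer 4 at 1.9 °C → α = 0.84×10⁻⁴ K⁻¹
Layer 1: 1.7 × 70 × 2.7×10⁻⁴ = 0.03213 m
2.1×10⁻⁴ × 680 × 1.4 = 0.19992 m
1.5×10⁻⁴ × 0.4 × 280 = 0.01680 m
Layer 4: 1000 × 0.47 × 0.84×10⁻⁴ = 0.03948 m
Δh = 0.03213 + 0.19992 + 0.01680 + 0.03948 = 0.28833 m ≈ 290 mm

290 mm of thermosteric rise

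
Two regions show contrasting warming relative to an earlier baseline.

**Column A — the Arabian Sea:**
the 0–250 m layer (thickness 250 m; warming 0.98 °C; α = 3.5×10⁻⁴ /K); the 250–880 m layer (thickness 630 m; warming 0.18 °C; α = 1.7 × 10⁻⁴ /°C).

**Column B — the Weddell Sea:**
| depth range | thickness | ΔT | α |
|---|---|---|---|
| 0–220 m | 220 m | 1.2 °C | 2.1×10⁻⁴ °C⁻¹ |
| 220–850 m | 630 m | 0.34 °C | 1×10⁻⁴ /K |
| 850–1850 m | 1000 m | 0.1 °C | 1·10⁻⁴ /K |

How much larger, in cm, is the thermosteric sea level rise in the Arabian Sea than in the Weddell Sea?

A 0–250 m: 0.98 × 3.5×10⁻⁴ × 250 = 0.08575 m
A 250–880 m: 630 × 0.18 × 1.7×10⁻⁴ = 0.019278 m
A total: 0.105028 m
B 0–220 m: 1.2 × 2.1×10⁻⁴ × 220 = 0.05544 m
B 220–850 m: 0.34 × 1×10⁻⁴ × 630 = 0.02142 m
B 1×10⁻⁴ × 0.1 × 1000 = 0.01000 m
B total: 0.08686 m
Difference: 0.105028 − 0.08686 = 0.018168 m

1.82 cm larger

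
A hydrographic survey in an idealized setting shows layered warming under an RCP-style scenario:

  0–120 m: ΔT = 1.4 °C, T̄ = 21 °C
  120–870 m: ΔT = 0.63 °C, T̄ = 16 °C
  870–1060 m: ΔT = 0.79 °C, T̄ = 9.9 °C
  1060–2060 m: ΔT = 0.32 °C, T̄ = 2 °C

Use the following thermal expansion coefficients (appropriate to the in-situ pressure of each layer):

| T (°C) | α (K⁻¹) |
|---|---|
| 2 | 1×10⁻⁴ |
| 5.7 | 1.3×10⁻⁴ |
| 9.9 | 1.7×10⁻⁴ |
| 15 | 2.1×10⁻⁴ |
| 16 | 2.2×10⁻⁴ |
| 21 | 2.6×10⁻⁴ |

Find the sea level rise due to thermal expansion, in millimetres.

Layer 1 at 21 °C → α = 2.6×10⁻⁴ K⁻¹
Layer 2 at 16 °C → α = 2.2×10⁻⁴ K⁻¹
Layer 3 at 9.9 °C → α = 1.7×10⁻⁴ K⁻¹
Layer 4 at 2 °C → α = 1×10⁻⁴ K⁻¹
Layer 1: 2.6×10⁻⁴ × 120 × 1.4 = 0.04368 m
0.63 × 2.2×10⁻⁴ × 750 = 0.10395 m
1.7×10⁻⁴ × 0.79 × 190 = 0.025517 m
Layer 4: 0.32 × 1×10⁻⁴ × 1000 = 0.03200 m
Δh = 0.04368 + 0.10395 + 0.025517 + 0.03200 = 0.205147 m

Δh ≈ 210 mm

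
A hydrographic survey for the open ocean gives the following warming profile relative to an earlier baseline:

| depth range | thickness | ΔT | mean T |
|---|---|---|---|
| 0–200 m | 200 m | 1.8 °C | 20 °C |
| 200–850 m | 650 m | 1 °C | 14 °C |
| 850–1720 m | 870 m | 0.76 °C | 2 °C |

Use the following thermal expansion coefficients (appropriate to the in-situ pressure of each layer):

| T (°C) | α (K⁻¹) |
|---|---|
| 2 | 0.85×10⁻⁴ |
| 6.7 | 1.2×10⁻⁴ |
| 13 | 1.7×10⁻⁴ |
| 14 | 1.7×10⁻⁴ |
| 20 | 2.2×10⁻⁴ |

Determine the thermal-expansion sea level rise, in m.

about 0.246 m

Layer 1 at 20 °C → α = 2.2×10⁻⁴ K⁻¹
Layer 2 at 14 °C → α = 1.7×10⁻⁴ K⁻¹
Layer 3 at 2 °C → α = 0.85×10⁻⁴ K⁻¹
2.2×10⁻⁴ × 1.8 × 200 = 0.07920 m
Layer 2: 650 × 1 × 1.7×10⁻⁴ = 0.11050 m
850–1720 m: 0.76 × 0.85×10⁻⁴ × 870 = 0.056202 m
Δh = 0.07920 + 0.11050 + 0.056202 = 0.245902 m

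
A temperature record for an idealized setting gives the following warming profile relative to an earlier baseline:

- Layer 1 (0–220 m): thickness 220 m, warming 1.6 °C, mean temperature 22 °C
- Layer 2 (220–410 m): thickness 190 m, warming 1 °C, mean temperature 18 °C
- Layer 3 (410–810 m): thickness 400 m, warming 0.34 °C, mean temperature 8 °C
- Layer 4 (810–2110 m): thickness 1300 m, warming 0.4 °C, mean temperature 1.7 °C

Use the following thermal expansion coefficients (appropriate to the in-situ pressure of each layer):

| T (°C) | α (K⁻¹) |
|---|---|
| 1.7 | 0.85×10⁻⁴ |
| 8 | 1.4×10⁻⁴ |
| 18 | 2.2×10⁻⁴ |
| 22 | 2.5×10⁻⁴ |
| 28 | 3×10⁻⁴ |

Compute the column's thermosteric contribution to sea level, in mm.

Layer 1 at 22 °C → α = 2.5×10⁻⁴ K⁻¹
Layer 2 at 18 °C → α = 2.2×10⁻⁴ K⁻¹
Layer 3 at 8 °C → α = 1.4×10⁻⁴ K⁻¹
Layer 4 at 1.7 °C → α = 0.85×10⁻⁴ K⁻¹
Layer 1: 2.5×10⁻⁴ × 220 × 1.6 = 0.08800 m
220–410 m: 1 × 190 × 2.2×10⁻⁴ = 0.04180 m
Layer 3: 400 × 0.34 × 1.4×10⁻⁴ = 0.01904 m
0.4 × 1300 × 0.85×10⁻⁴ = 0.04420 m
Δh = 0.08800 + 0.04180 + 0.01904 + 0.04420 = 0.19304 m

Δh = 193 mm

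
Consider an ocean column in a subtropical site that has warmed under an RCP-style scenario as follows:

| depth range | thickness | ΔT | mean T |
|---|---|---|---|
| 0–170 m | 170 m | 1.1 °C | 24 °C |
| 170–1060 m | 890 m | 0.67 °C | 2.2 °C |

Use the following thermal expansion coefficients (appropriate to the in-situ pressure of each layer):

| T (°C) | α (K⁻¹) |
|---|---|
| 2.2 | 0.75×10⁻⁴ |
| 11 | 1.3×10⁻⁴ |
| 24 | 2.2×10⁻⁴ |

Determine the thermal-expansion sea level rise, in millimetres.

Δh = 85.9 mm

Layer 1 at 24 °C → α = 2.2×10⁻⁴ K⁻¹
Layer 2 at 2.2 °C → α = 0.75×10⁻⁴ K⁻¹
170 × 2.2×10⁻⁴ × 1.1 = 0.04114 m
0.67 × 0.75×10⁻⁴ × 890 = 0.0447225 m
Δh = 0.04114 + 0.0447225 = 0.0858625 m ≈ 85.9 mm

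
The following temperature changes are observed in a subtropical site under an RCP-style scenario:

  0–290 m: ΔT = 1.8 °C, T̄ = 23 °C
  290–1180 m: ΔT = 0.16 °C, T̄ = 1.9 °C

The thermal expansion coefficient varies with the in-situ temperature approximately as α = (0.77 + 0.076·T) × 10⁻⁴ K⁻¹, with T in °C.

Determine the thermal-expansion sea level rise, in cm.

Δh = 14.4 cm

Layer 1: α = (0.77 + 0.076×23)×10⁻⁴ = 2.518×10⁻⁴ K⁻¹
Layer 2: α = (0.77 + 0.076×1.9)×10⁻⁴ = 0.9144×10⁻⁴ K⁻¹
290 × 2.518×10⁻⁴ × 1.8 = 0.1314396 m
Layer 2: 890 × 0.9144×10⁻⁴ × 0.16 = 0.013021056 m
Δh = 0.1314396 + 0.013021056 = 0.144460656 m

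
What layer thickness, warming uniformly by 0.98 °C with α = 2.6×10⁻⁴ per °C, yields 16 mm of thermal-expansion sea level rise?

H = Δh/(αΔT) = 0.016 / (2.6×10⁻⁴ × 0.98) ≈ 62.79 m

63 m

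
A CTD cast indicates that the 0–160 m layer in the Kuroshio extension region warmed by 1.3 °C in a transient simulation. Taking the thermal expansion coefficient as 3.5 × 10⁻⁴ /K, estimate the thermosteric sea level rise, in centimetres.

Δh = αΔT·H = 3.5×10⁻⁴ × 1.3 × 160 = 0.07280 m

about 7.3 cm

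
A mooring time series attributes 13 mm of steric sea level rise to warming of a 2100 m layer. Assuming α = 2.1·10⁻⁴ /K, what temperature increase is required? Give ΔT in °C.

ΔT = Δh/(αH) = 0.013 / (2.1×10⁻⁴ × 2100) ≈ 0.02948 °C

ΔT ≈ 0.0295 °C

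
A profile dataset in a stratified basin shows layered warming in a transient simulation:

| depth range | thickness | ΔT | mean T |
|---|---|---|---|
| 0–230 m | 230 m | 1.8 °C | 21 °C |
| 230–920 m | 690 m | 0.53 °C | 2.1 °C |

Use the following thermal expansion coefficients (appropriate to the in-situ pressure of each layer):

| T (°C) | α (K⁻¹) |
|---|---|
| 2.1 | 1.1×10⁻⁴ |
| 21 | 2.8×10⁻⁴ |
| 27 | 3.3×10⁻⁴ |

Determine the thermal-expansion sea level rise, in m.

Layer 1 at 21 °C → α = 2.8×10⁻⁴ K⁻¹
Layer 2 at 2.1 °C → α = 1.1×10⁻⁴ K⁻¹
0–230 m: 2.8×10⁻⁴ × 230 × 1.8 = 0.11592 m
1.1×10⁻⁴ × 0.53 × 690 = 0.040227 m
Δh = 0.11592 + 0.040227 = 0.156147 m

Δh ≈ 0.156 m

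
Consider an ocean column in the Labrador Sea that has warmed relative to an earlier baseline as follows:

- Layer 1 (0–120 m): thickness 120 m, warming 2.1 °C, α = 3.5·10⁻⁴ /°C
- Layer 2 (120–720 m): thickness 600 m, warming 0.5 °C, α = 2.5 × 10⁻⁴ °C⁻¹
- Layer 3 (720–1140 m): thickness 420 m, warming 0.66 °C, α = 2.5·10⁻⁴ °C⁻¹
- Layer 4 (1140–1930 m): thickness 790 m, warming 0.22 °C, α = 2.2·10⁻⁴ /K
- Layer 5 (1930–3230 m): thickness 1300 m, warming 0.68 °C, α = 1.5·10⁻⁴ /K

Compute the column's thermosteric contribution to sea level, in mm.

about 400 mm

Layer 1: 120 × 3.5×10⁻⁴ × 2.1 = 0.08820 m
120–720 m: 2.5×10⁻⁴ × 600 × 0.5 = 0.07500 m
Layer 3: 0.66 × 2.5×10⁻⁴ × 420 = 0.06930 m
Layer 4: 790 × 2.2×10⁻⁴ × 0.22 = 0.038236 m
1300 × 1.5×10⁻⁴ × 0.68 = 0.13260 m
Δh = 0.08820 + 0.07500 + 0.06930 + 0.038236 + 0.13260 = 0.403336 m ≈ 400 mm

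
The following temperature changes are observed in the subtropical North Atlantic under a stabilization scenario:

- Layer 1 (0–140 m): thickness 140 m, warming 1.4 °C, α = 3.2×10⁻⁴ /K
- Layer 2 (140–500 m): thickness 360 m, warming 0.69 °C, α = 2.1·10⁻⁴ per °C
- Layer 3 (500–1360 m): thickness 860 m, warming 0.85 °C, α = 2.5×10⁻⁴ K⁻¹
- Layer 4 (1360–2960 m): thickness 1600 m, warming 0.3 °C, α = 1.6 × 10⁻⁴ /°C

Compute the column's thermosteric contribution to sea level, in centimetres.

about 37 cm

140 × 1.4 × 3.2×10⁻⁴ = 0.06272 m
Layer 2: 2.1×10⁻⁴ × 0.69 × 360 = 0.052164 m
500–1360 m: 860 × 0.85 × 2.5×10⁻⁴ = 0.18275 m
Layer 4: 1600 × 1.6×10⁻⁴ × 0.3 = 0.07680 m
Δh = 0.06272 + 0.052164 + 0.18275 + 0.07680 = 0.374434 m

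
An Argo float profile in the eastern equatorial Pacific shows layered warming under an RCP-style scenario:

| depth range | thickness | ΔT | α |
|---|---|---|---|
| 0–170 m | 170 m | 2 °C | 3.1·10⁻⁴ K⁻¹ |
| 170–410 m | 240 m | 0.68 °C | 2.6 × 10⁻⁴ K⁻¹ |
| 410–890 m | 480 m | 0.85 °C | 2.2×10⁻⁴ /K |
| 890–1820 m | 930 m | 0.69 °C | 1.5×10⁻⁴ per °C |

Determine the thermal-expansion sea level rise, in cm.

about 33.4 cm

Layer 1: 170 × 2 × 3.1×10⁻⁴ = 0.10540 m
170–410 m: 0.68 × 240 × 2.6×10⁻⁴ = 0.042432 m
410–890 m: 2.2×10⁻⁴ × 0.85 × 480 = 0.08976 m
1.5×10⁻⁴ × 930 × 0.69 = 0.096255 m
Δh = 0.10540 + 0.042432 + 0.08976 + 0.096255 = 0.333847 m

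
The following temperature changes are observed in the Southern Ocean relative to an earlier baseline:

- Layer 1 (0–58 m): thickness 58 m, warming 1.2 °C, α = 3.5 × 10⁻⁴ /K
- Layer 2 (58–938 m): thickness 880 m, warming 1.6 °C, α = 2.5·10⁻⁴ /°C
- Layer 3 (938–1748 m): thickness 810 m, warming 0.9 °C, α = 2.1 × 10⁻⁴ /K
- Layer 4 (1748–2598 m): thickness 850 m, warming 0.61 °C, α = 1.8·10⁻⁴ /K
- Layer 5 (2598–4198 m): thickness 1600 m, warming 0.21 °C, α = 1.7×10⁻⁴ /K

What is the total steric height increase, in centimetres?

68.0 cm of thermosteric rise

0–58 m: 1.2 × 3.5×10⁻⁴ × 58 = 0.02436 m
58–938 m: 1.6 × 2.5×10⁻⁴ × 880 = 0.35200 m
938–1748 m: 810 × 2.1×10⁻⁴ × 0.9 = 0.15309 m
1748–2598 m: 0.61 × 850 × 1.8×10⁻⁴ = 0.09333 m
1600 × 0.21 × 1.7×10⁻⁴ = 0.05712 m
Δh = 0.02436 + 0.35200 + 0.15309 + 0.09333 + 0.05712 = 0.67990 m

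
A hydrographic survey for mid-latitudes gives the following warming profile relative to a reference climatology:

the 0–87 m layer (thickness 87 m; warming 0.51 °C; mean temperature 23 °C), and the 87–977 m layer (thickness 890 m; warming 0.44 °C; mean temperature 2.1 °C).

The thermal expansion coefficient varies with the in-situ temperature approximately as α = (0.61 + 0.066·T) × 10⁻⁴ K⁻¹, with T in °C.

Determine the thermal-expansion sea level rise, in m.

Layer 1: α = (0.61 + 0.066×23)×10⁻⁴ = 2.128×10⁻⁴ K⁻¹
Layer 2: α = (0.61 + 0.066×2.1)×10⁻⁴ = 0.7486×10⁻⁴ K⁻¹
Layer 1: 0.51 × 2.128×10⁻⁴ × 87 = 0.009441936 m
0.7486×10⁻⁴ × 890 × 0.44 = 0.029315176 m
Δh = 0.009441936 + 0.029315176 = 0.038757112 m ≈ 0.039 m

about 0.039 m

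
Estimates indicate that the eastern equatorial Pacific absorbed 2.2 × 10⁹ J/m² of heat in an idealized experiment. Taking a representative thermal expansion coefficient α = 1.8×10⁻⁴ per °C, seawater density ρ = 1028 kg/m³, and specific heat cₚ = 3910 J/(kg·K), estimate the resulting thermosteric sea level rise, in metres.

Δh = αQ/(ρcₚ) = 1.8×10⁻⁴ × 2.2×10⁹ / (1028 × 3910) ≈ 0.09852 m

about 0.0985 m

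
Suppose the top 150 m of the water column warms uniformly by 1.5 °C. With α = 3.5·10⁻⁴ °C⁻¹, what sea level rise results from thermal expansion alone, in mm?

Δh = αΔT·H = 3.5×10⁻⁴ × 1.5 × 150 = 0.07875 m

78.8 mm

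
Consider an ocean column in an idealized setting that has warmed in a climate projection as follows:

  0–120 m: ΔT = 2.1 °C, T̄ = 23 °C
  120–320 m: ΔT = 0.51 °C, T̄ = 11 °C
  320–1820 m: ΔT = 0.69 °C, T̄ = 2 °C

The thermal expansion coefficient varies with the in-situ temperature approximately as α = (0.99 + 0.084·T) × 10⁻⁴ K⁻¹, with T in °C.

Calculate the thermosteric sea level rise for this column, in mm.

Layer 1: α = (0.99 + 0.084×23)×10⁻⁴ = 2.922×10⁻⁴ K⁻¹
Layer 2: α = (0.99 + 0.084×11)×10⁻⁴ = 1.914×10⁻⁴ K⁻¹
Layer 3: α = (0.99 + 0.084×2)×10⁻⁴ = 1.158×10⁻⁴ K⁻¹
2.922×10⁻⁴ × 120 × 2.1 = 0.0736344 m
Layer 2: 200 × 0.51 × 1.914×10⁻⁴ = 0.0195228 m
320–1820 m: 0.69 × 1.158×10⁻⁴ × 1500 = 0.119853 m
Δh = 0.0736344 + 0.0195228 + 0.119853 = 0.2130102 m

210 mm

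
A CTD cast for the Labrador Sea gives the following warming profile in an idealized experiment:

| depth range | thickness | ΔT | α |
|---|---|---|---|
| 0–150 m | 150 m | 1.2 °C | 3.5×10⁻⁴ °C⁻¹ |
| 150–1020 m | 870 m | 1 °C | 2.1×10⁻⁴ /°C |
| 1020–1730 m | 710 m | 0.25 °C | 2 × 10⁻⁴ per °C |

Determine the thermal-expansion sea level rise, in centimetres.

28.1 cm

Layer 1: 3.5×10⁻⁴ × 150 × 1.2 = 0.06300 m
2.1×10⁻⁴ × 870 × 1 = 0.18270 m
Layer 3: 710 × 0.25 × 2×10⁻⁴ = 0.03550 m
Δh = 0.06300 + 0.18270 + 0.03550 = 0.28120 m ≈ 28.1 cm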